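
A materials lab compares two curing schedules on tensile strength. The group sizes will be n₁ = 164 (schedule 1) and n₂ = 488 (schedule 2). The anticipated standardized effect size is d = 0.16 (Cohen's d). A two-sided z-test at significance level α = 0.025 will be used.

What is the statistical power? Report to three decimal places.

Power ≈ 0.320

Noncentrality parameter: δ = d / √(1/n₁ + 1/n₂) = 0.16 / √(1/164 + 1/488) = 1.7727
Two-sided α = 0.025 → critical value z_{0.0125} = 2.241.
Power = Φ(δ − 2.241) + Φ(−δ − 2.241) = Φ(-0.469) + Φ(-4.014) = 0.3196 + 0.0000 = 0.3197.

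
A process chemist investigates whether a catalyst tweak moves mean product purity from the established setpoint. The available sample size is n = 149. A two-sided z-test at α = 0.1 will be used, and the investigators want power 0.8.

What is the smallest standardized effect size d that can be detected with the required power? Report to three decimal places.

d ≈ 0.204

Need Φ(δ − 1.645) = 0.8, so δ = 1.645 + 0.842 = 2.486.
(Lower-tail contribution to power is negligible for δ > 0.)
δ = d·√n ⇒ d = δ/√n = 2.486/√149 = 0.2037.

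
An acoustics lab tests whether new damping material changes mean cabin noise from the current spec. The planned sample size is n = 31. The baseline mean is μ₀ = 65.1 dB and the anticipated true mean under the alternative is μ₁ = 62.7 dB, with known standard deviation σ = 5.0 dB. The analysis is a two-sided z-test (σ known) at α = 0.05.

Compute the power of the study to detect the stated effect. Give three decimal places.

Power ≈ 0.762

Standardized effect: d = |μ₁ − μ₀| / σ = |62.7 − 65.1| / 5.0 = 0.4800
Noncentrality parameter: δ = d·√n = 0.4800 × √31 = 2.6725
Two-sided α = 0.05 → critical value z_{0.025} = 1.960.
Power = Φ(δ − 1.960) + Φ(−δ − 1.960) = Φ(0.713) + Φ(-4.632) = 0.7619 + 0.0000 = 0.7619.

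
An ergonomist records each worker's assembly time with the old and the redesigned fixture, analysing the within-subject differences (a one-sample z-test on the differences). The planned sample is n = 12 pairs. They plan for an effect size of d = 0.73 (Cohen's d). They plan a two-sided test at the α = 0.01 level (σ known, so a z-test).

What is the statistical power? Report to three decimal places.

Power ≈ 0.481

Noncentrality parameter: δ = d·√n = 0.73 × √12 = 2.5288
Two-sided α = 0.01 → critical value z_{0.005} = 2.576.
Power = Φ(δ − 2.576) + Φ(−δ − 2.576) = Φ(-0.047) + Φ(-5.105) = 0.4812 + 0.0000 = 0.4812.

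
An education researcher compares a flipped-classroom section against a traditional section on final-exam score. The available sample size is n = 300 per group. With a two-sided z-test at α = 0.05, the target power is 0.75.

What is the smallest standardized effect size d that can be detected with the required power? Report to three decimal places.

Required noncentrality: δ = z_{0.025} + z_{0.25} = 1.960 + 0.674 = 2.634.
(Lower-tail contribution to power is negligible for δ > 0.)
δ = d·√(n/2) ⇒ d = δ/√(n/2) = 2.634/√(300/2) = 0.2151.

d ≈ 0.215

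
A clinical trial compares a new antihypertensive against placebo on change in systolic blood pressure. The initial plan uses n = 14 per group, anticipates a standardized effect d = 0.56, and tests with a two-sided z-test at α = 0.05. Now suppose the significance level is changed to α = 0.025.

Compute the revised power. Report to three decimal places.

δ = d·√(n/2) = 0.56 × √(14/2) = 1.4816 (unchanged). New critical value: z_{0.0125} = 2.241.
Revised power = Φ(δ − 2.241) + Φ(−δ − 2.241) = Φ(-0.760) + Φ(-3.723) = 0.2237 + 0.0001 = 0.2238.

Power ≈ 0.224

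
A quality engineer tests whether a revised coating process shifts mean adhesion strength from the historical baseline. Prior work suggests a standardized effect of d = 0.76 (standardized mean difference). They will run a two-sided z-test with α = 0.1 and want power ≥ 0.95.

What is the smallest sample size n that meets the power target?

Set Φ(δ − 1.645) = 0.95; then δ − 1.645 = Φ⁻¹(0.95) = 1.645, giving δ = 3.290.
(The Φ(−δ − z_{α/2}) term is vanishingly small for δ > 0 and is dropped in the standard sample-size formula.)
δ = d·√n ⇒ n = (δ/d)² = (3.290 / 0.76)² = 18.74.
Round up to the next whole unit.

n = 19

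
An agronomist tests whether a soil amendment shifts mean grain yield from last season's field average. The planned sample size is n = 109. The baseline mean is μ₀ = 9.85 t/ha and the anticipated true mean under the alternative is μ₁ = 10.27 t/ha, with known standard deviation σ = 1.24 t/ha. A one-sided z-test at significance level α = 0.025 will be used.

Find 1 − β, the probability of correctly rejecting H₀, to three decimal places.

Standardized effect: d = |μ₁ − μ₀| / σ = |10.27 − 9.85| / 1.24 = 0.3387
Noncentrality parameter: δ = d·√n = 0.3387 × √109 = 3.5362
One-sided α = 0.025 → critical value z_{0.025} = 1.960.
Power = P(Z > 1.960 − δ) = Φ(1.576) = 0.9425.

Power ≈ 0.943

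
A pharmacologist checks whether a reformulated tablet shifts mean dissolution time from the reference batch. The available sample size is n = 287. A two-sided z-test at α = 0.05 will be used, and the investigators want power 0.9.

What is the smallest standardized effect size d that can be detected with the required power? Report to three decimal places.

Required noncentrality: δ = z_{0.025} + z_{0.10} = 1.960 + 1.282 = 3.242.
(Lower-tail contribution to power is negligible for δ > 0.)
δ = d·√n ⇒ d = δ/√n = 3.242/√287 = 0.1913.

d ≈ 0.191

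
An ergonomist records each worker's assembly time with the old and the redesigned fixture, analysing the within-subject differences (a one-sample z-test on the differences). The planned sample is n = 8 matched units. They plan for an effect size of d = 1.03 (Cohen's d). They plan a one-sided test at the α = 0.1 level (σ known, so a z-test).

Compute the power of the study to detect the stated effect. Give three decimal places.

Noncentrality parameter: δ = d·√n = 1.03 × √8 = 2.9133
One-sided α = 0.1 → critical value z_{0.1} = 1.282.
Power = P(Z > 1.282 − δ) = Φ(1.632) = 0.9486.

Power ≈ 0.949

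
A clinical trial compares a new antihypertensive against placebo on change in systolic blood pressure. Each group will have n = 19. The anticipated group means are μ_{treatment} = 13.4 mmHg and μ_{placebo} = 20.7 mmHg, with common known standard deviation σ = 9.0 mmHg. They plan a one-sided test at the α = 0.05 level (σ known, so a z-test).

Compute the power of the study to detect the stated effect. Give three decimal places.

Standardized effect: d = |μ_{treatment} − μ_{placebo}| / σ = |13.4 − 20.7| / 9.0 = 0.8111
Noncentrality parameter: δ = d·√(n/2) = 0.8111 × √(19/2) = 2.5000
One-sided α = 0.05 → critical value z_{0.05} = 1.645.
Power = P(Z > 1.645 − δ) = Φ(0.855) = 0.8038.

Power ≈ 0.804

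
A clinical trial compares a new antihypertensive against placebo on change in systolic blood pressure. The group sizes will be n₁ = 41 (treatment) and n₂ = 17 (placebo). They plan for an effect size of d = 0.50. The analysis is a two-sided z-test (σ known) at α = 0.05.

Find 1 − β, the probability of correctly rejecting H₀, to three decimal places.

Noncentrality parameter: λ = d / √(1/n₁ + 1/n₂) = 0.50 / √(1/41 + 1/17) = 1.7333
Two-sided α = 0.05 → critical value z_{0.025} = 1.960.
Power = Φ(λ − 1.960) + Φ(−λ − 1.960) = Φ(-0.227) + Φ(-3.693) = 0.4103 + 0.0001 = 0.4105.

Power ≈ 0.410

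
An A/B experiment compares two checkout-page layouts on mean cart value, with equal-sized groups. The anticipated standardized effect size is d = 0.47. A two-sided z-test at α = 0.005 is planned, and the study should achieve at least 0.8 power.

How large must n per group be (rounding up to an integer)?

Set Φ(δ − 2.807) = 0.8; then δ − 2.807 = Φ⁻¹(0.8) = 0.842, giving δ = 3.649.
(For δ > 0 the lower-tail rejection region contributes negligibly to power, so the one-term inversion is standard.)
δ = d·√(n/2) ⇒ n = 2(δ/d)² = 2 × (3.649 / 0.47)² = 120.53.
Rounding up, n = 121 per group.

n = 121 per group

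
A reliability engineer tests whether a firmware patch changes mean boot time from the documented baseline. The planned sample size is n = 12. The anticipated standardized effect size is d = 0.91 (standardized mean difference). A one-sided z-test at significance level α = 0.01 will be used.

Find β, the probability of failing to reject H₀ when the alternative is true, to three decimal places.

β ≈ 0.204

Noncentrality parameter: δ = d·√n = 0.91 × √12 = 3.1523
Critical value for a one-sided test at α = 0.01: z_α = 2.326.
Power = Φ(δ − 2.326) = Φ(0.826) = 0.7956.
Type II error: β = 1 − power = 1 − 0.7956 = 0.2044.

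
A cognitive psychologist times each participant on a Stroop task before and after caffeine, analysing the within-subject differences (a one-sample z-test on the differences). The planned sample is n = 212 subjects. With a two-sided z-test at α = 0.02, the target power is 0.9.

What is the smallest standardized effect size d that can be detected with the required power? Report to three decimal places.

d ≈ 0.248

Need Φ(δ − 2.326) = 0.9, so δ = 2.326 + 1.282 = 3.608.
(Lower-tail contribution to power is negligible for δ > 0.)
δ = d·√n ⇒ d = δ/√n = 3.608/√212 = 0.2478.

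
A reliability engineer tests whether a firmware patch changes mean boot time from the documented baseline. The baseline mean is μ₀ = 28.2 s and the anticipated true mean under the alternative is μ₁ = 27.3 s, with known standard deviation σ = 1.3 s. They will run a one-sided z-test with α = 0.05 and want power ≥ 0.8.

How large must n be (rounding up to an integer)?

n = 13

Standardized effect: d = |μ₁ − μ₀| / σ = |27.3 − 28.2| / 1.3 = 0.6923
For power 0.8 need Φ(δ − z_{0.05}) = 0.8, so δ = z_{0.05} + z_{0.20} = 1.645 + 0.842 = 2.486.
δ = d·√n ⇒ n = (δ/d)² = (2.486 / 0.6923)² = 12.90.
Round up to the next whole unit.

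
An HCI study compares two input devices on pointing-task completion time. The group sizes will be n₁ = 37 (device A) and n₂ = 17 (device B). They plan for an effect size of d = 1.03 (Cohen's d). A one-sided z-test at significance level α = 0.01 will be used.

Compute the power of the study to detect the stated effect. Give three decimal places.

Power ≈ 0.883

Noncentrality parameter: δ = d / √(1/n₁ + 1/n₂) = 1.03 / √(1/37 + 1/17) = 3.5153
Critical value for a one-sided test at α = 0.01: z_α = 2.326.
Power = Φ(δ − 2.326) = Φ(1.189) = 0.8828.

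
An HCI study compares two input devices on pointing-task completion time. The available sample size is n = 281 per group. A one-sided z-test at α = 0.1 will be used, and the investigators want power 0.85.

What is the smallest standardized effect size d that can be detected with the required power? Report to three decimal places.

d ≈ 0.196

Required noncentrality: δ = z_{0.1} + z_{0.15} = 1.282 + 1.036 = 2.318.
δ = d·√(n/2) ⇒ d = δ/√(n/2) = 2.318/√(281/2) = 0.1956.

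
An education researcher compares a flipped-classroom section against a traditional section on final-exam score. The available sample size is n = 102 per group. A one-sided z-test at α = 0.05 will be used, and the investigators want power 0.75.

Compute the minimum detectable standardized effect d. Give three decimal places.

d ≈ 0.325

Required noncentrality: δ = z_{0.05} + z_{0.25} = 1.645 + 0.674 = 2.319.
δ = d·√(n/2) ⇒ d = δ/√(n/2) = 2.319/√(102/2) = 0.3248.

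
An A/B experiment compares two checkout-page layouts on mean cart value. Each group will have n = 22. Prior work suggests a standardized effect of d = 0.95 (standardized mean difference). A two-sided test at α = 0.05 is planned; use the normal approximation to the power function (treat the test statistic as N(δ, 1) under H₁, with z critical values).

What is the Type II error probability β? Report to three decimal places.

β ≈ 0.117

Noncentrality parameter: δ = d·√(n/2) = 0.95 × √(22/2) = 3.1508
Two-sided α = 0.05 → critical value z_{0.025} = 1.960.
Power = Φ(δ − 1.960) + Φ(−δ − 1.960) = Φ(1.191) + Φ(-5.111) = 0.8831 + 0.0000 = 0.8831.
Type II error: β = 1 − power = 1 − 0.8831 = 0.1169.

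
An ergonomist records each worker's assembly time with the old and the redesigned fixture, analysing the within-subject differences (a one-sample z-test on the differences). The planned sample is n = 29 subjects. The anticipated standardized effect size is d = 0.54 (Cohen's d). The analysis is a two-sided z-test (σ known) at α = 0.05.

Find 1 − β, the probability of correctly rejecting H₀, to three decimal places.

Noncentrality parameter: δ = d·√n = 0.54 × √29 = 2.9080
Two-sided α = 0.05 → critical value z_{0.025} = 1.960.
Power = Φ(δ − 1.960) + Φ(−δ − 1.960) = Φ(0.948) + Φ(-4.868) = 0.8284 + 0.0000 = 0.8284.

Power ≈ 0.828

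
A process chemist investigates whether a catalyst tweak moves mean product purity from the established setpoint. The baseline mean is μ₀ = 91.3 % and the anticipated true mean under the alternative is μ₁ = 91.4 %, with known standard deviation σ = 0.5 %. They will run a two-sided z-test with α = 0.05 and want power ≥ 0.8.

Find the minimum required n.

Standardized effect: d = |μ₁ − μ₀| / σ = |91.4 − 91.3| / 0.5 = 0.2000
For power 0.8 need Φ(δ − z_{0.025}) = 0.8, so δ = z_{0.025} + z_{0.20} = 1.960 + 0.842 = 2.802.
(The Φ(−δ − z_{α/2}) term is vanishingly small for δ > 0 and is dropped in the standard sample-size formula.)
δ = d·√n ⇒ n = (δ/d)² = (2.802 / 0.2000)² = 196.22.
Round up to the next whole unit.

n = 197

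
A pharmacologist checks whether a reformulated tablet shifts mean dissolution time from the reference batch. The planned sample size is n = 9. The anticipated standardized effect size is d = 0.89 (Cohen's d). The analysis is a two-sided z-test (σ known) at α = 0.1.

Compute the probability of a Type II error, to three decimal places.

β ≈ 0.153

Noncentrality parameter: δ = d·√n = 0.89 × √9 = 2.6700
Two-sided α = 0.1 → critical value z_{0.05} = 1.645.
Power = Φ(δ − 1.645) + Φ(−δ − 1.645) = Φ(1.025) + Φ(-4.315) = 0.8474 + 0.0000 = 0.8474.
Type II error: β = 1 − power = 1 − 0.8474 = 0.1526.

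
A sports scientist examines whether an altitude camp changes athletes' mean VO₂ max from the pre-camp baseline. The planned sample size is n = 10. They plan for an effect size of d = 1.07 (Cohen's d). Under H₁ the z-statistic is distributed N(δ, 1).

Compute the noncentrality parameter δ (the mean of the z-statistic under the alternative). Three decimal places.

δ ≈ 3.384

δ = d·√n = 1.07 × √10 = 3.3836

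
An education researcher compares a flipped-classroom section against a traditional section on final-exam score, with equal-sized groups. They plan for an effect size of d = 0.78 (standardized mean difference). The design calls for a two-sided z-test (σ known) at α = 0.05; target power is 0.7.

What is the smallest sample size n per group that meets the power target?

Set Φ(δ − 1.960) = 0.7; then δ − 1.960 = Φ⁻¹(0.7) = 0.524, giving δ = 2.484.
(The Φ(−δ − z_{α/2}) term is vanishingly small for δ > 0 and is dropped in the standard sample-size formula.)
δ = d·√(n/2) ⇒ n = 2(δ/d)² = 2 × (2.484 / 0.78)² = 20.29.
Rounding up, n = 21 per group.

n = 21 per group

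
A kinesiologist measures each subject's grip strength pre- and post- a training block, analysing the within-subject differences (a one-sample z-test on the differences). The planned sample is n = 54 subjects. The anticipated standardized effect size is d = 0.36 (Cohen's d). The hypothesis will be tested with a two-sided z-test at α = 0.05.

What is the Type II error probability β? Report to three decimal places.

β ≈ 0.247

Noncentrality parameter: δ = d·√n = 0.36 × √54 = 2.6454
Two-sided α = 0.05 → critical value z_{0.025} = 1.960.
Power = Φ(δ − 1.960) + Φ(−δ − 1.960) = Φ(0.685) + Φ(-4.605) = 0.7535 + 0.0000 = 0.7535.
Type II error: β = 1 − power = 1 − 0.7535 = 0.2465.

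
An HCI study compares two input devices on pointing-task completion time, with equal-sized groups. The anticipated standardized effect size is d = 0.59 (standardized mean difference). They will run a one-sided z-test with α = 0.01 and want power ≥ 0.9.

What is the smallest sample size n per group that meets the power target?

n = 75 per group

Set Φ(δ − 2.326) = 0.9; then δ − 2.326 = Φ⁻¹(0.9) = 1.282, giving δ = 3.608.
δ = d·√(n/2) ⇒ n = 2(δ/d)² = 2 × (3.608 / 0.59)² = 74.79.
Rounding up, n = 75 per group.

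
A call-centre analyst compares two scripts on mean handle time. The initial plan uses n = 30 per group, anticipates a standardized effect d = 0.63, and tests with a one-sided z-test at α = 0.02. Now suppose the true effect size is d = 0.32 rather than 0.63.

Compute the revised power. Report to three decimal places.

With d = 0.32: δ = d·√(n/2) = 0.32 × √(30/2) = 1.2394. Critical value z_{0.02} = 2.054.
Revised power = P(Z > 2.054 − δ) = Φ(-0.814) = 0.2077.

Power ≈ 0.208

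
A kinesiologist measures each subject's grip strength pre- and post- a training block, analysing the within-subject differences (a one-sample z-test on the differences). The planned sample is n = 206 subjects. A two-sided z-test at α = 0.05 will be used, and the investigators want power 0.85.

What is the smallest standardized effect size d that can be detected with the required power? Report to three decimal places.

d ≈ 0.209

Required noncentrality: δ = z_{0.025} + z_{0.15} = 1.960 + 1.036 = 2.996.
(The second rejection-region term Φ(−δ − z_{α/2}) is negligible and dropped.)
δ = d·√n ⇒ d = δ/√n = 2.996/√206 = 0.2088.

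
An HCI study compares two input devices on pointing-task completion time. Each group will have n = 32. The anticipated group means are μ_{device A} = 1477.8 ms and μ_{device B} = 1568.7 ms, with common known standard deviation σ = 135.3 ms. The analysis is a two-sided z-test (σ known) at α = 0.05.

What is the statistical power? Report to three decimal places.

Standardized effect: d = |μ_{device A} − μ_{device B}| / σ = |1477.8 − 1568.7| / 135.3 = 0.6718
Noncentrality parameter: δ = d·√(n/2) = 0.6718 × √(32/2) = 2.6874
Two-sided α = 0.05 → critical value z_{0.025} = 1.960.
Power = Φ(δ − 1.960) + Φ(−δ − 1.960) = Φ(0.727) + Φ(-4.647) = 0.7665 + 0.0000 = 0.7665.

Power ≈ 0.767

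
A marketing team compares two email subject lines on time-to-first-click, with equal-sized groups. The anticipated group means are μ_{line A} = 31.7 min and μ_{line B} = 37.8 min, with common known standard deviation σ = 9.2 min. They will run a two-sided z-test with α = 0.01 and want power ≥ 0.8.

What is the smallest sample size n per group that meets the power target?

n = 54 per group

Standardized effect: d = |μ_{line A} − μ_{line B}| / σ = |31.7 − 37.8| / 9.2 = 0.6630
Set Φ(δ − 2.576) = 0.8; then δ − 2.576 = Φ⁻¹(0.8) = 0.842, giving δ = 3.417.
(The Φ(−δ − z_{α/2}) term is vanishingly small for δ > 0 and is dropped in the standard sample-size formula.)
δ = d·√(n/2) ⇒ n = 2(δ/d)² = 2 × (3.417 / 0.6630)² = 53.13.
Rounding up, n = 54 per group.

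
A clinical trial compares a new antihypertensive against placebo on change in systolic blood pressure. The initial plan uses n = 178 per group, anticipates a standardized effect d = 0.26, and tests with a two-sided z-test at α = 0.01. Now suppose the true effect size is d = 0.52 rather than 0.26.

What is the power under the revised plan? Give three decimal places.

Power ≈ 0.990

With d = 0.52: δ = d·√(n/2) = 0.52 × √(178/2) = 4.9057. Critical value z_{0.005} = 2.576.
Revised power = Φ(δ − 2.576) + Φ(−δ − 2.576) = Φ(2.330) + Φ(-7.481) = 0.9901 + 0.0000 = 0.9901.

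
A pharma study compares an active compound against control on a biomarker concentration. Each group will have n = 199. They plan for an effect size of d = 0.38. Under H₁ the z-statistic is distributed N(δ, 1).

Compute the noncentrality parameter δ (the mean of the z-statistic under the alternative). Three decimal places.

δ ≈ 3.790

The noncentrality parameter scales effect size by the design's sample-size factor: δ = d·√(n/2) = 0.38 × √(199/2) = 3.7905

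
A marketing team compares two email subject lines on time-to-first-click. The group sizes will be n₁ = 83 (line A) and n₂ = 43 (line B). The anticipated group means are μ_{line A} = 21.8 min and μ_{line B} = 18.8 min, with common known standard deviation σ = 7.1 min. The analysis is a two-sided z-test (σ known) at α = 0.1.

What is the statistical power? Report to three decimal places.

Standardized effect: d = |μ_{line A} − μ_{line B}| / σ = |21.8 − 18.8| / 7.1 = 0.4225
Noncentrality parameter: δ = d / √(1/n₁ + 1/n₂) = 0.4225 / √(1/83 + 1/43) = 2.2488
Two-sided α = 0.1 → critical value z_{0.05} = 1.645.
Power = Φ(δ − 1.645) + Φ(−δ − 1.645) = Φ(0.604) + Φ(-3.894) = 0.7271 + 0.0000 = 0.7271.

Power ≈ 0.727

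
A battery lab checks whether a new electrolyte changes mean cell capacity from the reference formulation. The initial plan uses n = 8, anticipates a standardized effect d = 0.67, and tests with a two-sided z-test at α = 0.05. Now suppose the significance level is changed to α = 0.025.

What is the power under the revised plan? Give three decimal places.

δ = d·√n = 0.67 × √8 = 1.8950 (unchanged). New critical value: z_{0.0125} = 2.241.
Revised power = Φ(δ − 2.241) + Φ(−δ − 2.241) = Φ(-0.346) + Φ(-4.136) = 0.3645 + 0.0000 = 0.3646.

Power ≈ 0.365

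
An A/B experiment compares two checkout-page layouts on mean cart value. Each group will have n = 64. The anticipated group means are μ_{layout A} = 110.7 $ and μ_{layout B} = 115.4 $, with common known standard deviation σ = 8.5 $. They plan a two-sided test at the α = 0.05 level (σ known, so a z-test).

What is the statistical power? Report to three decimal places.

Power ≈ 0.879

Standardized effect: d = |μ_{layout A} − μ_{layout B}| / σ = |110.7 − 115.4| / 8.5 = 0.5529
Noncentrality parameter: δ = d·√(n/2) = 0.5529 × √(64/2) = 3.1279
Critical value for a two-sided test at α = 0.05: z_{α/2} = 1.960.
Power = Φ(δ − 1.960) + Φ(−δ − 1.960) = Φ(1.168) + Φ(-5.088) = 0.8786 + 0.0000 = 0.8786.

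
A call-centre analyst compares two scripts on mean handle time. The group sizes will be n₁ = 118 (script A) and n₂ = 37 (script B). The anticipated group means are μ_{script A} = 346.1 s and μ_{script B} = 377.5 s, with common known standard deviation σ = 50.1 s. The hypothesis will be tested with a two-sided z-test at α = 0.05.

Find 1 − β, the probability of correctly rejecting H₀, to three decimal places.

Standardized effect: d = |μ_{script A} − μ_{script B}| / σ = |346.1 − 377.5| / 50.1 = 0.6267
Noncentrality parameter: δ = d / √(1/n₁ + 1/n₂) = 0.6267 / √(1/118 + 1/37) = 3.3263
Critical value for a two-sided test at α = 0.05: z_{α/2} = 1.960.
Power = Φ(δ − 1.960) + Φ(−δ − 1.960) = Φ(1.366) + Φ(-5.286) = 0.9141 + 0.0000 = 0.9141.

Power ≈ 0.914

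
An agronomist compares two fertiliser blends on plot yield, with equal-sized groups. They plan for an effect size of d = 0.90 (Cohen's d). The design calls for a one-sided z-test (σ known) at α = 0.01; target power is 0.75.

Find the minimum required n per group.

For power 0.75 need Φ(δ − z_{0.01}) = 0.75, so δ = z_{0.01} + z_{0.25} = 2.326 + 0.674 = 3.001.
δ = d·√(n/2) ⇒ n = 2(δ/d)² = 2 × (3.001 / 0.90)² = 22.23.
Rounding up, n = 23 per group.

n = 23 per group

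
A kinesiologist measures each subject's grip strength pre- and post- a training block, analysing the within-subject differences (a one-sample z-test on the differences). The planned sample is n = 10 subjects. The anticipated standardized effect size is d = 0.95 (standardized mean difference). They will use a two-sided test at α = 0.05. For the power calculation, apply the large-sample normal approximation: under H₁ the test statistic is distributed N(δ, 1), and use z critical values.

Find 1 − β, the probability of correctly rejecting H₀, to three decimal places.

Power ≈ 0.852

Noncentrality parameter: λ = d·√n = 0.95 × √10 = 3.0042
Two-sided α = 0.05 → critical value z_{0.025} = 1.960.
Power = Φ(λ − 1.960) + Φ(−λ − 1.960) = Φ(1.044) + Φ(-4.964) = 0.8518 + 0.0000 = 0.8518.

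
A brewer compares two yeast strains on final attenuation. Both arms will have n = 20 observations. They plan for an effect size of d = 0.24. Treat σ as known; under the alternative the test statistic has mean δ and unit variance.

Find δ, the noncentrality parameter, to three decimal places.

δ = d·√(n/2) = 0.24 × √(20/2) = 0.7589

δ ≈ 0.759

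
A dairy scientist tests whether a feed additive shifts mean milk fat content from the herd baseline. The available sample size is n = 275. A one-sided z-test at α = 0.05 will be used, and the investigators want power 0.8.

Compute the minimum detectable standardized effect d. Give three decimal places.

Need Φ(δ − 1.645) = 0.8, so δ = 1.645 + 0.842 = 2.486.
δ = d·√n ⇒ d = δ/√n = 2.486/√275 = 0.1499.

d ≈ 0.150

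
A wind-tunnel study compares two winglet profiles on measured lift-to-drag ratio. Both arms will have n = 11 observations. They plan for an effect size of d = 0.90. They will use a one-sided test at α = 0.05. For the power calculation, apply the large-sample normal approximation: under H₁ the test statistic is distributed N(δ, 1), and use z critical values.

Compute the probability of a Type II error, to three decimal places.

β ≈ 0.321

Noncentrality parameter: δ = d·√(n/2) = 0.90 × √(11/2) = 2.1107
One-sided α = 0.05 → critical value z_{0.05} = 1.645.
Power = Φ(δ − 1.645) = Φ(0.466) = 0.6793.
Type II error: β = 1 − power = 1 − 0.6793 = 0.3207.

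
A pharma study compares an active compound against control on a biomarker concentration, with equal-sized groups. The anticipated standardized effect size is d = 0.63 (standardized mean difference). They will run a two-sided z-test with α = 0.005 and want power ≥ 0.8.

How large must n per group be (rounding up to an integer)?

n = 68 per group

For power 0.8 need Φ(δ − z_{0.0025}) = 0.8, so δ = z_{0.0025} + z_{0.20} = 2.807 + 0.842 = 3.649.
(Ignoring the negligible lower-tail rejection probability gives the usual closed-form inversion.)
δ = d·√(n/2) ⇒ n = 2(δ/d)² = 2 × (3.649 / 0.63)² = 67.08.
Round up to the next whole unit.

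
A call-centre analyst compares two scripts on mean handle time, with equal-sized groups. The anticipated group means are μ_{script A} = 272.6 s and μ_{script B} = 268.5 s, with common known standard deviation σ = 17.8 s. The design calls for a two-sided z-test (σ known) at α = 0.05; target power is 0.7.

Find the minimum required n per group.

n = 233 per group

Standardized effect: d = |μ_{script A} − μ_{script B}| / σ = |272.6 − 268.5| / 17.8 = 0.2303
For power 0.7 need Φ(δ − z_{0.025}) = 0.7, so δ = z_{0.025} + z_{0.30} = 1.960 + 0.524 = 2.484.
(Ignoring the negligible lower-tail rejection probability gives the usual closed-form inversion.)
δ = d·√(n/2) ⇒ n = 2(δ/d)² = 2 × (2.484 / 0.2303)² = 232.67.
Round up to the next whole unit.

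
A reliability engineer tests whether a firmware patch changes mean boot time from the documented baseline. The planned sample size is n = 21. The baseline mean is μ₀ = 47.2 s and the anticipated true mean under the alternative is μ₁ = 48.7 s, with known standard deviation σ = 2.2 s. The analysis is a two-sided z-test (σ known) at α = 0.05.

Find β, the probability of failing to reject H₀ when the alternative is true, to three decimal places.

Standardized effect: d = |μ₁ − μ₀| / σ = |48.7 − 47.2| / 2.2 = 0.6818
Noncentrality parameter: δ = d·√n = 0.6818 × √21 = 3.1245
Critical value for a two-sided test at α = 0.05: z_{α/2} = 1.960.
Power = Φ(δ − 1.960) + Φ(−δ − 1.960) = Φ(1.165) + Φ(-5.084) = 0.8779 + 0.0000 = 0.8779.
Type II error: β = 1 − power = 1 − 0.8779 = 0.1221.

β ≈ 0.122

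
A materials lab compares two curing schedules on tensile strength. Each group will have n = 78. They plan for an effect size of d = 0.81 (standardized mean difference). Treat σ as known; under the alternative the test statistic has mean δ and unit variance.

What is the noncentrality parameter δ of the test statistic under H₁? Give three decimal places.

δ ≈ 5.058

δ = d·√(n/2) = 0.81 × √(78/2) = 5.0584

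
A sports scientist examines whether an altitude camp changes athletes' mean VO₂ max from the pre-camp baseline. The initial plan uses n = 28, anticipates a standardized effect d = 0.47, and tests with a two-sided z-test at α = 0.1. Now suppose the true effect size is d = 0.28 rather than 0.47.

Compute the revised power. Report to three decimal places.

Power ≈ 0.436

With d = 0.28: δ = d·√n = 0.28 × √28 = 1.4816. Critical value z_{0.05} = 1.645.
Revised power = Φ(δ − 1.645) + Φ(−δ − 1.645) = Φ(-0.163) + Φ(-3.126) = 0.4352 + 0.0009 = 0.4361.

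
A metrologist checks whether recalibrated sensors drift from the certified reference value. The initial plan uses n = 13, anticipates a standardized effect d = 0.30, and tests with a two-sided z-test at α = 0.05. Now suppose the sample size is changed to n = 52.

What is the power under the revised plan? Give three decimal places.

With n = 52: δ = d·√n = 0.30 × √52 = 2.1633. Critical value z_{0.025} = 1.960.
Revised power = Φ(δ − 1.960) + Φ(−δ − 1.960) = Φ(0.203) + Φ(-4.123) = 0.5806 + 0.0000 = 0.5806.

Power ≈ 0.581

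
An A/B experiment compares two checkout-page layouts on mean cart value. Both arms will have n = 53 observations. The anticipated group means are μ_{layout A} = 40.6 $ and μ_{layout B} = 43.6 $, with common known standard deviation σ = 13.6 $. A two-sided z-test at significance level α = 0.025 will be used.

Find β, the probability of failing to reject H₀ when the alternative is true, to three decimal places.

Standardized effect: d = |μ_{layout A} − μ_{layout B}| / σ = |40.6 − 43.6| / 13.6 = 0.2206
Noncentrality parameter: δ = d·√(n/2) = 0.2206 × √(53/2) = 1.1355
Critical value for a two-sided test at α = 0.025: z_{α/2} = 2.241.
Power = Φ(δ − 2.241) + Φ(−δ − 2.241) = Φ(-1.106) + Φ(-3.377) = 0.1344 + 0.0004 = 0.1348.
Type II error: β = 1 − power = 1 − 0.1348 = 0.8652.

β ≈ 0.865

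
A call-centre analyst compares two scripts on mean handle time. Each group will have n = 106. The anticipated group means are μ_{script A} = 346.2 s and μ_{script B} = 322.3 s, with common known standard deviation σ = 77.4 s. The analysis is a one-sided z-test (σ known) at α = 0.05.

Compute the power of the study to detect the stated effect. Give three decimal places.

Power ≈ 0.727

Standardized effect: d = |μ_{script A} − μ_{script B}| / σ = |346.2 − 322.3| / 77.4 = 0.3088
Noncentrality parameter: δ = d·√(n/2) = 0.3088 × √(106/2) = 2.2480
Critical value for a one-sided test at α = 0.05: z_α = 1.645.
Power = P(Z > 1.645 − δ) = Φ(0.603) = 0.7268.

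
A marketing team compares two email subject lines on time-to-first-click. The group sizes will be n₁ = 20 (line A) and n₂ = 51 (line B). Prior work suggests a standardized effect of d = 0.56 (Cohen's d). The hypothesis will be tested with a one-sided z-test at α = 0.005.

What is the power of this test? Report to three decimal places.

Noncentrality parameter: δ = d / √(1/n₁ + 1/n₂) = 0.56 / √(1/20 + 1/51) = 2.1226
Critical value for a one-sided test at α = 0.005: z_α = 2.576.
Power = P(Z > 2.576 − δ) = Φ(-0.453) = 0.3252.

Power ≈ 0.325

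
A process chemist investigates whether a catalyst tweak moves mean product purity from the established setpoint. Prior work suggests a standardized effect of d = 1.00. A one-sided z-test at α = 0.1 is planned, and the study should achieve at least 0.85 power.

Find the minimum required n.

n = 6

Set Φ(δ − 1.282) = 0.85; then δ − 1.282 = Φ⁻¹(0.85) = 1.036, giving δ = 2.318.
δ = d·√n ⇒ n = (δ/d)² = (2.318 / 1.00)² = 5.37.
Round up to the next whole unit.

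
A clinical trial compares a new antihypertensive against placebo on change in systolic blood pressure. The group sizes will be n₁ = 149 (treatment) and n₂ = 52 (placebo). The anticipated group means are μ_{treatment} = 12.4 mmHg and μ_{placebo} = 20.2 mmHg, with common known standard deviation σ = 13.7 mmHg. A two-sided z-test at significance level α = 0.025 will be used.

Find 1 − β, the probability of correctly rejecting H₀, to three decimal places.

Power ≈ 0.902

Standardized effect: d = |μ_{treatment} − μ_{placebo}| / σ = |12.4 − 20.2| / 13.7 = 0.5693
Noncentrality parameter: δ = d / √(1/n₁ + 1/n₂) = 0.5693 / √(1/149 + 1/52) = 3.5348
Two-sided α = 0.025 → critical value z_{0.0125} = 2.241.
Power = Φ(δ − 2.241) + Φ(−δ − 2.241) = Φ(1.293) + Φ(-5.776) = 0.9021 + 0.0000 = 0.9021.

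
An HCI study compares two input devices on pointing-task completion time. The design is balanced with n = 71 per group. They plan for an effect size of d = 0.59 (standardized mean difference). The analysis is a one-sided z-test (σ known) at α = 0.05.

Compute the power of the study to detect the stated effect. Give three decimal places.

Noncentrality parameter: δ = d·√(n/2) = 0.59 × √(71/2) = 3.5153
One-sided α = 0.05 → critical value z_{0.05} = 1.645.
Power = Φ(δ − 1.645) = Φ(1.870) = 0.9693.

Power ≈ 0.969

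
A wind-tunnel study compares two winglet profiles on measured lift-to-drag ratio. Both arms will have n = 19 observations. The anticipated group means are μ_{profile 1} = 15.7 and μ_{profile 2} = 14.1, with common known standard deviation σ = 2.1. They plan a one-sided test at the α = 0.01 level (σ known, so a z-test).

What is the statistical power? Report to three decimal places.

Power ≈ 0.509

Standardized effect: d = |μ_{profile 1} − μ_{profile 2}| / σ = |15.7 − 14.1| / 2.1 = 0.7619
Noncentrality parameter: δ = d·√(n/2) = 0.7619 × √(19/2) = 2.3483
Critical value for a one-sided test at α = 0.01: z_α = 2.326.
Power = P(Z > 2.326 − δ) = Φ(0.022) = 0.5088.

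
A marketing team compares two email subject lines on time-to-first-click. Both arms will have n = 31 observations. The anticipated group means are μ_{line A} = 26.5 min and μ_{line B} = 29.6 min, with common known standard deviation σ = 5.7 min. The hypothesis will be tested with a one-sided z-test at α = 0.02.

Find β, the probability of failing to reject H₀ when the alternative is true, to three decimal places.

Standardized effect: d = |μ_{line A} − μ_{line B}| / σ = |26.5 − 29.6| / 5.7 = 0.5439
Noncentrality parameter: λ = d·√(n/2) = 0.5439 × √(31/2) = 2.1412
Critical value for a one-sided test at α = 0.02: z_α = 2.054.
Power = Φ(λ − 2.054) = Φ(0.087) = 0.5348.
Type II error: β = 1 − power = 1 − 0.5348 = 0.4652.

β ≈ 0.465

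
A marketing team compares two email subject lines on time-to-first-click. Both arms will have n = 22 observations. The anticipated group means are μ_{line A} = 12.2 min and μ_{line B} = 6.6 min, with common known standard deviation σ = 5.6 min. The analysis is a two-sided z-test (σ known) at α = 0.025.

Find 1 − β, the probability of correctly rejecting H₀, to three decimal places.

Power ≈ 0.859

Standardized effect: d = |μ_{line A} − μ_{line B}| / σ = |12.2 − 6.6| / 5.6 = 1.0000
Noncentrality parameter: δ = d·√(n/2) = 1.0000 × √(22/2) = 3.3166
Critical value for a two-sided test at α = 0.025: z_{α/2} = 2.241.
Power = Φ(δ − 2.241) + Φ(−δ − 2.241) = Φ(1.075) + Φ(-5.558) = 0.8589 + 0.0000 = 0.8589.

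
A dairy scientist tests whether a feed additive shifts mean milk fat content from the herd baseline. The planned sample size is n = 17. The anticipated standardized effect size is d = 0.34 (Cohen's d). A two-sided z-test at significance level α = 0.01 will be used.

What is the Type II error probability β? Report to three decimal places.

β ≈ 0.880

Noncentrality parameter: δ = d·√n = 0.34 × √17 = 1.4019
Two-sided α = 0.01 → critical value z_{0.005} = 2.576.
Power = Φ(δ − 2.576) + Φ(−δ − 2.576) = Φ(-1.174) + Φ(-3.978) = 0.1202 + 0.0000 = 0.1202.
Type II error: β = 1 − power = 1 − 0.1202 = 0.8798.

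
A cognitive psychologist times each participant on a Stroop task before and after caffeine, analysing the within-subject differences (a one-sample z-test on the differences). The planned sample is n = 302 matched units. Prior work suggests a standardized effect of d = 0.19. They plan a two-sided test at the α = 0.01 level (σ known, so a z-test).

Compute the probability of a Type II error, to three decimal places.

β ≈ 0.234

Noncentrality parameter: δ = d·√n = 0.19 × √302 = 3.3018
Critical value for a two-sided test at α = 0.01: z_{α/2} = 2.576.
Power = Φ(δ − 2.576) + Φ(−δ − 2.576) = Φ(0.726) + Φ(-5.878) = 0.7661 + 0.0000 = 0.7661.
Type II error: β = 1 − power = 1 − 0.7661 = 0.2339.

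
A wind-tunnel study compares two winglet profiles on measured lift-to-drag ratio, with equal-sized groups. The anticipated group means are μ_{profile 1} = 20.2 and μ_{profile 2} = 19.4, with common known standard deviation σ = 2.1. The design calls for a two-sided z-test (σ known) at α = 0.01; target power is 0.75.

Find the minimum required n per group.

Standardized effect: d = |μ_{profile 1} − μ_{profile 2}| / σ = |20.2 − 19.4| / 2.1 = 0.3810
For power 0.75 need Φ(δ − z_{0.005}) = 0.75, so δ = z_{0.005} + z_{0.25} = 2.576 + 0.674 = 3.250.
(The Φ(−δ − z_{α/2}) term is vanishingly small for δ > 0 and is dropped in the standard sample-size formula.)
δ = d·√(n/2) ⇒ n = 2(δ/d)² = 2 × (3.250 / 0.3810)² = 145.59.
Rounding up, n = 146 per group.

n = 146 per group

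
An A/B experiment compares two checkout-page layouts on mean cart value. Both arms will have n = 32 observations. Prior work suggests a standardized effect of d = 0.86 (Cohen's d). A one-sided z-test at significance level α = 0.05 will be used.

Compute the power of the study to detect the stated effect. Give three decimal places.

Noncentrality parameter: δ = d·√(n/2) = 0.86 × √(32/2) = 3.4400
Critical value for a one-sided test at α = 0.05: z_α = 1.645.
Power = Φ(δ − 1.645) = Φ(1.795) = 0.9637.

Power ≈ 0.964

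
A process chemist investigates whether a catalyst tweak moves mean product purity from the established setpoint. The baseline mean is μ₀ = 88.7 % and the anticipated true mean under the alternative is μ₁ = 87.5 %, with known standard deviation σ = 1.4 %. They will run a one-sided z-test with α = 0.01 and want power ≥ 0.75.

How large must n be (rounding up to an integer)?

n = 13

Standardized effect: d = |μ₁ − μ₀| / σ = |87.5 − 88.7| / 1.4 = 0.8571
For power 0.75 need Φ(δ − z_{0.01}) = 0.75, so δ = z_{0.01} + z_{0.25} = 2.326 + 0.674 = 3.001.
δ = d·√n ⇒ n = (δ/d)² = (3.001 / 0.8571)² = 12.26.
Rounding up, n = 13.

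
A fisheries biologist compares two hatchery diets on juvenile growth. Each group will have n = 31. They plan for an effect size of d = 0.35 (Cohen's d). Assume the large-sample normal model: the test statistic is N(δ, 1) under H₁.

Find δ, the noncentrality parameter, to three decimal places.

δ = d·√(n/2) = 0.35 × √(31/2) = 1.3780

δ ≈ 1.378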